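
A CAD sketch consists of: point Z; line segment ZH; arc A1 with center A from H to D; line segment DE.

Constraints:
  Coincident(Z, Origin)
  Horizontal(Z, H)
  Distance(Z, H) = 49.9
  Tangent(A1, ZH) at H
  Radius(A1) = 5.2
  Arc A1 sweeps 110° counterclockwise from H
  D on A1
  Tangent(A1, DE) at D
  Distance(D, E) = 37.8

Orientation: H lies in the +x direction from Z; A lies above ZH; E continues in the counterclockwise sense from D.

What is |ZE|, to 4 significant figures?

59.65

Z is at the origin; ZH is horizontal with |ZH| = 49.9 and H on the +x side, so H = (49.90, 0.000). The tangent condition forces AH to be normal to ZH, so A = H + (0, 5.2) = (49.90, 5.200). On A1, H sits at bearing -90° from A; a 110° counterclockwise sweep puts D at bearing 20°, so D = A + 5.2·(cos 20°, sin 20°) = (54.79, 6.979). The tangent condition forces AD to be normal to DE, so DE runs along (−sin 20°, cos 20°); with |DE| = 37.8, E = (41.86, 42.50). Then |ZE| = |E − Z| = 59.65.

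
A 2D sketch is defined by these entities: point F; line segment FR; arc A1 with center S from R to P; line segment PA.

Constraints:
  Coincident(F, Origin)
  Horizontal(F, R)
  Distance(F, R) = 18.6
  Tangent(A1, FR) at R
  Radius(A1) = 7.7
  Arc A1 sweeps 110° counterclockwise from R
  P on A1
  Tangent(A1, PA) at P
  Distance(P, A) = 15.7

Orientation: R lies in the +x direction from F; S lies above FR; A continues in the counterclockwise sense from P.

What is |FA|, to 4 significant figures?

32.38

F is at the origin; FR is horizontal with |FR| = 18.6 and R on the +x side, so R = (18.60, 0.000). Since A1 is tangent to FR there, SR ⟂ FR, so S = R + (0, 7.7) = (18.60, 7.700). On A1, R sits at bearing -90° from S; a 110° counterclockwise sweep puts P at bearing 20°, so P = S + 7.7·(cos 20°, sin 20°) = (25.84, 10.33). The tangent condition forces SP to be normal to PA, so PA runs along (−sin 20°, cos 20°); with |PA| = 15.7, A = (20.47, 25.09). Then |FA| = |A − F| = 32.38.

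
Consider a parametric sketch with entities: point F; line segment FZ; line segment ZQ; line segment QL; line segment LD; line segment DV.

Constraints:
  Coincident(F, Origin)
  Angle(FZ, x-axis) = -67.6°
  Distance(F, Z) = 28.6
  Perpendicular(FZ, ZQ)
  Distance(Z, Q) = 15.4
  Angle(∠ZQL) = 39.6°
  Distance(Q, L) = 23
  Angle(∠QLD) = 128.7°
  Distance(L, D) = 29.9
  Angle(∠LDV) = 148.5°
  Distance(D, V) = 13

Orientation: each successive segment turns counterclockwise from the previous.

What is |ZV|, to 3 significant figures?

41.1

F is at the origin; FZ runs at -67.6° with length 28.6, so Z = (10.9, -26.4). FZ is perpendicular to ZQ, so ZQ runs at 22.4°; with |ZQ| = 15.4, Q = (25.1, -20.6). ∠ZQL = 39.6° gives QL at 163° from the x-axis; with |QL| = 23.0, L = (3.17, -13.8). ∠QLD = 128.7° gives LD at -146° from the x-axis; with |LD| = 29.9, D = (-21.6, -30.5). ∠LDV = 148.5° gives DV at -114° from the x-axis; with |DV| = 13.0, V = (-27.0, -42.4). Then |ZV| = |V − Z| = 41.1.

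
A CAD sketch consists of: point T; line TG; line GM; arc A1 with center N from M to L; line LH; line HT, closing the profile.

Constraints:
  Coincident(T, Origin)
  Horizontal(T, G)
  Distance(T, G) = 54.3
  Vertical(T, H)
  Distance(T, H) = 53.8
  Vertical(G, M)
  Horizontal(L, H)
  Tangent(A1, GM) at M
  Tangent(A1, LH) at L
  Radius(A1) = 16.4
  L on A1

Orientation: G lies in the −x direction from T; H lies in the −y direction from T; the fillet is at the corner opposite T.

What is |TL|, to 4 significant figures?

65.81

T is at the origin; TG is horizontal with |TG| = 54.3 and G on the −x side, so G = (-54.30, 0.000). TH is vertical with |TH| = 53.8 and H on the −y side, so H = (0.000, -53.80). The virtual corner opposite T is at (-54.30, -53.80). Tangency of A1 to GM means the radius NM is perpendicular to GM and the tangent condition forces NL to be normal to LH, with radius 16.4, so the center N sits 16.4 in from both sides at N = (-37.90, -37.40). That places the tangent points at M = (-54.30, -37.40) on GM and L = (-37.90, -53.80) on LH. Then |TL| = |L − T| = 65.81.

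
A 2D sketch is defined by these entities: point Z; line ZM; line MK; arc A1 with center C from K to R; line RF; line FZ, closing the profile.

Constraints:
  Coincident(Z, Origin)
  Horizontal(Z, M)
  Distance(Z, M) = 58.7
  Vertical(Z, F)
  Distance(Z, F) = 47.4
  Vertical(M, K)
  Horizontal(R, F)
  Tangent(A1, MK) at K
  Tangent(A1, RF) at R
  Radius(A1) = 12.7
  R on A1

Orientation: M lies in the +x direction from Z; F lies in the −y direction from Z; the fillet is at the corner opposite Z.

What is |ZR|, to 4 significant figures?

66.05

Z is at the origin; ZM is horizontal with |ZM| = 58.7 and M on the +x side, so M = (58.70, 0.000). Z and F share the same x with |ZF| = 47.4 and F on the −y side, so F = (0.000, -47.40). The virtual corner opposite Z is at (58.70, -47.40). Tangency of A1 to MK means the radius CK is perpendicular to MK and since A1 is tangent to RF there, CR ⟂ RF, with radius 12.7, so the center C sits 12.7 in from both sides at C = (46.00, -34.70). That places the tangent points at K = (58.70, -34.70) on MK and R = (46.00, -47.40) on RF. Then |ZR| = |R − Z| = 66.05.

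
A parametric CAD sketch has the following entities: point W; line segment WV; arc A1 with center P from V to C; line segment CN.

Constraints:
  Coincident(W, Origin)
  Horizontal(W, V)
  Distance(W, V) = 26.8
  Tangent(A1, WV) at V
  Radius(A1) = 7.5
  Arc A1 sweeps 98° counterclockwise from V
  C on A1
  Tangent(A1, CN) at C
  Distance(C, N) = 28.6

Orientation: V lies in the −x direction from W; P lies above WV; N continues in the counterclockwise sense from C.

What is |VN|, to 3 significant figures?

37.0

W is at the origin; W and V share the same y with |WV| = 26.8 and V on the −x side, so V = (-26.8, 0.00). Tangency of A1 to WV means the radius PV is perpendicular to WV, so P = V + (0, 7.5) = (-26.8, 7.50). On A1, V sits at bearing -90° from P; a 98° counterclockwise sweep puts C at bearing 8°, so C = P + 7.5·(cos 8°, sin 8°) = (-19.4, 8.54). The tangent condition forces PC to be normal to CN, so CN runs along (−sin 8°, cos 8°); with |CN| = 28.6, N = (-23.4, 36.9). Then |VN| = |N − V| = 37.0.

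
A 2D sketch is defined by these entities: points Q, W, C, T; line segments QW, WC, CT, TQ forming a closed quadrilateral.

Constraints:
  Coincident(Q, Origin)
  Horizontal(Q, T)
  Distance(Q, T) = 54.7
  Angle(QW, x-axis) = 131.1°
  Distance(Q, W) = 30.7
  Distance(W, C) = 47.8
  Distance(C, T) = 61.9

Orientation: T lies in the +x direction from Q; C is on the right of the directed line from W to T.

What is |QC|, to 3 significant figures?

21.8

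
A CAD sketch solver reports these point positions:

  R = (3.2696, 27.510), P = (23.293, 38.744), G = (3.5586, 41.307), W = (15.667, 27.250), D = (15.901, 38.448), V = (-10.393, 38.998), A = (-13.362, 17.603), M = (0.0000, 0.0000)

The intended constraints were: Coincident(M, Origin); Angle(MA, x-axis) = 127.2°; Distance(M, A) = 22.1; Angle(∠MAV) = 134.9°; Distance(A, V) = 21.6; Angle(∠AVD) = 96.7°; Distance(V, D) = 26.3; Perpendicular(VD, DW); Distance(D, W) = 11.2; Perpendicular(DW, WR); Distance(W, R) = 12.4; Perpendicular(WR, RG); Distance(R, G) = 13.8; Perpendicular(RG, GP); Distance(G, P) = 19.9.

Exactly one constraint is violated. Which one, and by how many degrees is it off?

Perpendicular(RG, GP) — off by 6.20°.

M = (0.00, 0.00) ✓; MA at 127.2° ✓; |MA| = 22.10 ✓; ∠MAV = 134.9° ✓; |AV| = 21.60 ✓; ∠AVD = 96.70° ✓; |VD| = 26.30 ✓; ∠(VD, DW) = 90.00° ✓; |DW| = 11.20 ✓; ∠(DW, WR) = 90.00° ✓; |WR| = 12.40 ✓; ∠(WR, RG) = 90.00° ✓; |RG| = 13.80 ✓; ∠(RG, GP) = 96.20° ✗; |GP| = 19.90 ✓.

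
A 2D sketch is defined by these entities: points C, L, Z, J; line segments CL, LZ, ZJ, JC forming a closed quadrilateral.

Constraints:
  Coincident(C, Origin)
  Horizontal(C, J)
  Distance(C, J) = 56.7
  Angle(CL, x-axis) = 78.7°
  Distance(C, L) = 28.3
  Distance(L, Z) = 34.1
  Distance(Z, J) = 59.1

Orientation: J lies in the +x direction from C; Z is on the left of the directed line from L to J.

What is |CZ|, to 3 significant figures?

59.9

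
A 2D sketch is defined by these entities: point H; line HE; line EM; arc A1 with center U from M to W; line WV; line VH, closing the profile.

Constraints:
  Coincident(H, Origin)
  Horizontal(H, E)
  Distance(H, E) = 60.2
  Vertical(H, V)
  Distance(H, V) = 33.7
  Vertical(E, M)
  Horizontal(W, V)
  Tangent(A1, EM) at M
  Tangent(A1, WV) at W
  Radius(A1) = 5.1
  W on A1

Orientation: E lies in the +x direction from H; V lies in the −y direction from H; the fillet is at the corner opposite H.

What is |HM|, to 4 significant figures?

66.65

H is at the origin; H and E share the same y with |HE| = 60.2 and E on the +x side, so E = (60.20, 0.000). H and V share the same x with |HV| = 33.7 and V on the −y side, so V = (0.000, -33.70). The virtual corner opposite H is at (60.20, -33.70). The tangent condition forces UM to be normal to EM and A1 meets WV tangentially, so UW is at right angles to WV, with radius 5.1, so the center U sits 5.1 in from both sides at U = (55.10, -28.60). That places the tangent points at M = (60.20, -28.60) on EM and W = (55.10, -33.70) on WV. Then |HM| = |M − H| = 66.65.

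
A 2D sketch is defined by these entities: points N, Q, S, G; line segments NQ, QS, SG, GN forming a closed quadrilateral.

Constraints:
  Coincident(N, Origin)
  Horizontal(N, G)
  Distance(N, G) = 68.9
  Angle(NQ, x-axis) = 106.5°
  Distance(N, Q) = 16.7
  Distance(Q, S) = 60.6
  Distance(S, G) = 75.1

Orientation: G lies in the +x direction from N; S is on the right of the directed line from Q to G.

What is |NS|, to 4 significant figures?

43.98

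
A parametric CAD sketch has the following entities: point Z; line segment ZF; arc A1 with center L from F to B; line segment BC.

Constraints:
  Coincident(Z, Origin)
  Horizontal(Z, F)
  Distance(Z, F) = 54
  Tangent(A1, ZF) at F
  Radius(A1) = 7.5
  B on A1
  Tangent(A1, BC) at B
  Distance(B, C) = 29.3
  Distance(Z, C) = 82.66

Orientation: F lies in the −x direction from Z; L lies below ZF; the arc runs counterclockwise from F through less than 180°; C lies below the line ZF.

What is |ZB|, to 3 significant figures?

59.7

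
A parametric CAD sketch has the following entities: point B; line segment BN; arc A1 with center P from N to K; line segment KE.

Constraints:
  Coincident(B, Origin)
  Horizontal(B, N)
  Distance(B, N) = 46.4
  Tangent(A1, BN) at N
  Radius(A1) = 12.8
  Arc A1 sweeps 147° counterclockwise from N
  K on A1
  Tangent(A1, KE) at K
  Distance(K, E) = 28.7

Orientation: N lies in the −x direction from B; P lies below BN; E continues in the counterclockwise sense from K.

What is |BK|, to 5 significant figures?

58.330

B is at the origin; BN is horizontal with |BN| = 46.4 and N on the −x side, so N = (-46.400, 0.0000). Tangency of A1 to BN means the radius PN is perpendicular to BN, so P = N + (0, -12.8) = (-46.400, -12.800). On A1, N sits at bearing 90° from P; a 147° counterclockwise sweep puts K at bearing 237°, so K = P + 12.8·(cos 237°, sin 237°) = (-53.371, -23.535). Then |BK| = |K − B| = 58.330.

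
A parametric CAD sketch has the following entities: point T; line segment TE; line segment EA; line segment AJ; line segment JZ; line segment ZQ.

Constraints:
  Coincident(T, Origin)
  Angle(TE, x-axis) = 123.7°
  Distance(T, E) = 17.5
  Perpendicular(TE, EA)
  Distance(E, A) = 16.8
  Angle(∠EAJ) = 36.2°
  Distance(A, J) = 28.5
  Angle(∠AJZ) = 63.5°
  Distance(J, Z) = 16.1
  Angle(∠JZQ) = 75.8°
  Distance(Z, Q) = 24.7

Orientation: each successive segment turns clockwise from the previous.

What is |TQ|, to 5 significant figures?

21.449

∠AJZ = 63.5° gives JZ at 133.40° from the x-axis; with |JZ| = 16.1, Z = (-16.589, 8.8142). ∠JZQ = 75.8° gives ZQ at 29.200° from the x-axis; with |ZQ| = 24.7, Q = (4.9718, 20.864). Then |TQ| = |Q − T| = 21.449.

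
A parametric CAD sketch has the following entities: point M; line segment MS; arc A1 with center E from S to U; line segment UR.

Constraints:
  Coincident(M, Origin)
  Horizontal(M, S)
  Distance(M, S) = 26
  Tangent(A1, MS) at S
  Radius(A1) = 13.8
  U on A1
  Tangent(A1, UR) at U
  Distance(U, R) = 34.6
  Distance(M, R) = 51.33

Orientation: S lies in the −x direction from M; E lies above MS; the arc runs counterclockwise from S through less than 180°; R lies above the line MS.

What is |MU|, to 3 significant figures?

19.1

Checks: |ES| = 13.80 ✓; |EU| = 13.80 ✓; ∠(EU, UR) = 90.00° ✓; |UR| = 34.60 ✓; |MR| = 51.33 ✓.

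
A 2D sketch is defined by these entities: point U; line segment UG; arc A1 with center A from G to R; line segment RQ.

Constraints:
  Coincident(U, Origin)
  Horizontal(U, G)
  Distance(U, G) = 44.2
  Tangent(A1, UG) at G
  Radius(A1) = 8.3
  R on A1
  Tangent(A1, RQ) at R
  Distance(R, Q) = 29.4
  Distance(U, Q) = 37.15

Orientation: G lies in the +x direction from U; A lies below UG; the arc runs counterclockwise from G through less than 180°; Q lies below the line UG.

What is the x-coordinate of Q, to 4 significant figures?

22.36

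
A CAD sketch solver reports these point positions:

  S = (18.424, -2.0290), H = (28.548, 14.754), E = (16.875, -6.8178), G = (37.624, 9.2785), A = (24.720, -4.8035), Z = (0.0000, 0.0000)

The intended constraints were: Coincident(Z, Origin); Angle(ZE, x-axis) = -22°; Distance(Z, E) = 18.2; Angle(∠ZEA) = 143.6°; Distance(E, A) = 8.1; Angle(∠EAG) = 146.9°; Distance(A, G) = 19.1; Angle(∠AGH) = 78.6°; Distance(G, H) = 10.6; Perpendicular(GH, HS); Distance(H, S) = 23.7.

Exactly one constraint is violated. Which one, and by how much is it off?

Distance(H, S) = 23.7 — off by 4.10.

Z = (0.00, 0.00) ✓; ZE at -22.00° ✓; |ZE| = 18.20 ✓; ∠ZEA = 143.6° ✓; |EA| = 8.099 ✓; ∠EAG = 146.9° ✓; |AG| = 19.10 ✓; ∠AGH = 78.60° ✓; |GH| = 10.60 ✓; ∠(GH, HS) = 90.00° ✓; |HS| = 19.60 ✗.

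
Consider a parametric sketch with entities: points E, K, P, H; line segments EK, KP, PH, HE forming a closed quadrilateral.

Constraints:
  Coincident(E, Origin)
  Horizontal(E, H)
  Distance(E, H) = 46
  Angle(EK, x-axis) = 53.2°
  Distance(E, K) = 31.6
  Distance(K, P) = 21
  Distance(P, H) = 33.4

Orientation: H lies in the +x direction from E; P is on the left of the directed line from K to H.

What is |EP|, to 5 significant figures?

50.532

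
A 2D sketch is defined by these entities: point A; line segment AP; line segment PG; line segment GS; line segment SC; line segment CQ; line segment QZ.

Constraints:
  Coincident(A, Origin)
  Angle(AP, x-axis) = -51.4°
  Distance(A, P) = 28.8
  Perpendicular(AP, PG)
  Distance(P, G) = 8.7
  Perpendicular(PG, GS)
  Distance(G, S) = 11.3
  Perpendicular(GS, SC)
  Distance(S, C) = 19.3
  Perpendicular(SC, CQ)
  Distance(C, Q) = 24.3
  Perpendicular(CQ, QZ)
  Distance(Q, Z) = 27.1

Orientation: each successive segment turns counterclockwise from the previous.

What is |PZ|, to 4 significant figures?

21.01

A is at the origin; AP runs at -51.4° with length 28.8, so P = (17.97, -22.51). The perpendicularity gives PG at right angles to AP, so PG runs at 38.60°; with |PG| = 8.7, G = (24.77, -17.08). PG ⟂ GS, so GS runs at 128.6°; with |GS| = 11.3, S = (17.72, -8.249). The perpendicularity gives SC at right angles to GS, so SC runs at -141.4°; with |SC| = 19.3, C = (2.634, -20.29). The perpendicularity gives CQ at right angles to SC, so CQ runs at -51.40°; with |CQ| = 24.3, Q = (17.79, -39.28). CQ ⟂ QZ, so QZ runs at 38.60°; with |QZ| = 27.1, Z = (38.97, -22.37). Then |PZ| = |Z − P| = 21.01.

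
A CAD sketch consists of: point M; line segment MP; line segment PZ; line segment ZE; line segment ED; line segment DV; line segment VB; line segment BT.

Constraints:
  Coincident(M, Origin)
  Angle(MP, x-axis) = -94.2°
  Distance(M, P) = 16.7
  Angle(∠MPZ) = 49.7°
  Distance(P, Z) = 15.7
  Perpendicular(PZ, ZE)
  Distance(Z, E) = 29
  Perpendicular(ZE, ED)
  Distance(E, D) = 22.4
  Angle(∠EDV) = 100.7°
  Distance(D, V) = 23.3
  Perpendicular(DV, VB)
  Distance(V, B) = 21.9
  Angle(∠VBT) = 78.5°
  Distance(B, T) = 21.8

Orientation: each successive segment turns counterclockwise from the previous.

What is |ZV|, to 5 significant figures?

27.414

M is at the origin; MP runs at -94.2° with length 16.7, so P = (-1.2231, -16.655). ∠MPZ = 49.7° gives PZ at 36.100° from the x-axis; with |PZ| = 15.7, Z = (11.462, -7.4048). PZ is perpendicular to ZE, so ZE runs at 126.10°; with |ZE| = 29.0, E = (-5.6243, 16.027). The perpendicularity gives ED at right angles to ZE, so ED runs at -143.90°; with |ED| = 22.4, D = (-23.723, 2.8289). ∠EDV = 100.7° gives DV at -64.600° from the x-axis; with |DV| = 23.3, V = (-13.729, -18.219). Then |ZV| = |V − Z| = 27.414.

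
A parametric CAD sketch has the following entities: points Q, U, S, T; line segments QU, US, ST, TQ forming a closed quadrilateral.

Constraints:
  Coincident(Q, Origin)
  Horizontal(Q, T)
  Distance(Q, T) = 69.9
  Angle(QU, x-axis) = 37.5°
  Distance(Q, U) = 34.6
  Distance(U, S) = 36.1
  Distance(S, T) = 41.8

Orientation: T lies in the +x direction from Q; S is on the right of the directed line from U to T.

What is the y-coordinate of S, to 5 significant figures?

-14.878

Checks: |US| = 36.10 ✓; |ST| = 41.80 ✓.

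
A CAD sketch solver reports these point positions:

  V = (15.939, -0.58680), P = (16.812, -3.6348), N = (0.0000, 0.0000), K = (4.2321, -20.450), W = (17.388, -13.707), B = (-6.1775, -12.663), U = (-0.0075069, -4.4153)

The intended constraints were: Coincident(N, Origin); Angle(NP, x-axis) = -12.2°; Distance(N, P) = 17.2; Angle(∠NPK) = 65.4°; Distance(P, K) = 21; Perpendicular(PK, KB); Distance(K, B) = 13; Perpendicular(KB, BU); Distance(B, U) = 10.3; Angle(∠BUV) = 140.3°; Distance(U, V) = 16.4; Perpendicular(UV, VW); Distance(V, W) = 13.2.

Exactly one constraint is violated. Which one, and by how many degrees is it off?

Perpendicular(UV, VW) — off by 7.20°.

N = (0.00, 0.00) ✓; NP at -12.20° ✓; |NP| = 17.20 ✓; ∠NPK = 65.40° ✓; |PK| = 21.00 ✓; ∠(PK, KB) = 90.00° ✓; |KB| = 13.00 ✓; ∠(KB, BU) = 90.00° ✓; |BU| = 10.30 ✓; ∠BUV = 140.3° ✓; |UV| = 16.40 ✓; ∠(UV, VW) = 97.20° ✗; |VW| = 13.20 ✓.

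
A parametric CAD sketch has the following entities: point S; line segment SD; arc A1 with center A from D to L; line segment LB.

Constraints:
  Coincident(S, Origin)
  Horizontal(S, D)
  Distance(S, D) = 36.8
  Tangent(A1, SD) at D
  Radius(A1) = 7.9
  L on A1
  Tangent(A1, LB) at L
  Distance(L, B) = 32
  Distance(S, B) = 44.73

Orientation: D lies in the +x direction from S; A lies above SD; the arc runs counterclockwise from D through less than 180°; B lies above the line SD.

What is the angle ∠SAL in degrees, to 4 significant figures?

154.5°

S is at the origin; SD is horizontal with |SD| = 36.8 and D on the +x side, so D = (36.80, 0.000). Since A1 is tangent to SD there, AD ⟂ SD, so A = D + (0, 7.9) = (36.80, 7.900). Since AL ⟂ LB (tangency), |AB| = √(7.9² + 32.0²) = 32.96 regardless of where L sits on A1. So B lies on both circle(S, 44.73) and circle(A, 32.96); the above-SD intersection is B = (23.50, 38.06). L is the foot of the tangent from B: L = (43.05, 12.73).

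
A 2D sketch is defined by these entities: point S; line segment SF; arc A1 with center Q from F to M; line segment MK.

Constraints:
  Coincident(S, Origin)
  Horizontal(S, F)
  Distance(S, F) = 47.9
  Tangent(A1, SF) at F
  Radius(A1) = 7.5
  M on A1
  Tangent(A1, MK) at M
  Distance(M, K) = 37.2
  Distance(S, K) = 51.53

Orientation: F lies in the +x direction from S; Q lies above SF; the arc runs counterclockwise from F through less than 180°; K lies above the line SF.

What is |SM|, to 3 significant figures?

55.1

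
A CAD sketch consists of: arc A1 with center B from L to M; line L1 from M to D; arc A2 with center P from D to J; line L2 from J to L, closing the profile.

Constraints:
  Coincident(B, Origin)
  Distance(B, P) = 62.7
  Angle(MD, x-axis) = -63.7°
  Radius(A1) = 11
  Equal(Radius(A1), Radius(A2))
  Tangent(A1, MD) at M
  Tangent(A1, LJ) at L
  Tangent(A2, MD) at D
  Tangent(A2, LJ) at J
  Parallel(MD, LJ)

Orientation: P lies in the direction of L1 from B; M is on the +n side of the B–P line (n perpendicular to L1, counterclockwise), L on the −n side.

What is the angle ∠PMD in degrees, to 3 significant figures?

9.95°

Tangency of A1 to both parallel lines with radius 11.0 puts M and L at B ± 11.0·n: M = (9.86, 4.87), L = (-9.86, -4.87). Equal radii place D and J the same way about P: D = P + 11.0·n = (37.6, -51.3), J = P − 11.0·n = (17.9, -61.1). Then cos ∠PMD = MP·MD / (|MP||MD|), giving 9.95°.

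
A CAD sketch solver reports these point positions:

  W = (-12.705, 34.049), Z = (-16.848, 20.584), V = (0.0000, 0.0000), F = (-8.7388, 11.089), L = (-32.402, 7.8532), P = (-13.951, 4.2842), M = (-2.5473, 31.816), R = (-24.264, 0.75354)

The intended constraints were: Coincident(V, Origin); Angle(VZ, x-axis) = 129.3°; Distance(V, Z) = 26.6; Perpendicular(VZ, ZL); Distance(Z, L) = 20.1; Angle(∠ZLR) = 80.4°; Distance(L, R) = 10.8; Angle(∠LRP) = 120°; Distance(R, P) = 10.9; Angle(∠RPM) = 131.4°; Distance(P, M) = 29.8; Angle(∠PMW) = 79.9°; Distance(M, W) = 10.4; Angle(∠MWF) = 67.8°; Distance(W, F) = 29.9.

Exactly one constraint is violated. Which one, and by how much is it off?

Distance(W, F) = 29.9 — off by 6.60.

V = (0.00, 0.00) ✓; VZ at 129.3° ✓; |VZ| = 26.60 ✓; ∠(VZ, ZL) = 90.00° ✓; |ZL| = 20.10 ✓; ∠ZLR = 80.40° ✓; |LR| = 10.80 ✓; ∠LRP = 120.0° ✓; |RP| = 10.90 ✓; ∠RPM = 131.4° ✓; |PM| = 29.80 ✓; ∠PMW = 79.90° ✓; |MW| = 10.40 ✓; ∠MWF = 67.80° ✓; |WF| = 23.30 ✗.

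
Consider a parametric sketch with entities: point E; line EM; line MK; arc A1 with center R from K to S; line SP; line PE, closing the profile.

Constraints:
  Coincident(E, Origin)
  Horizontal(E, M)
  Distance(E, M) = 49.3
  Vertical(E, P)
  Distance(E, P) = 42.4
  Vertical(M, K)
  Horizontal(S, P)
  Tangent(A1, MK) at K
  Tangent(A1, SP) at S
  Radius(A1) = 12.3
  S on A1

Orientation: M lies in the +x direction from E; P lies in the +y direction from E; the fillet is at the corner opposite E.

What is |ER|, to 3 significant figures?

47.7

E and P share the same x with |EP| = 42.4 and P on the +y side, so P = (0.00, 42.4). The virtual corner opposite E is at (49.3, 42.4). A1 meets MK tangentially, so RK is at right angles to MK and since A1 is tangent to SP there, RS ⟂ SP, with radius 12.3, so the center R sits 12.3 in from both sides at R = (37.0, 30.1). Then |ER| = |R − E| = 47.7.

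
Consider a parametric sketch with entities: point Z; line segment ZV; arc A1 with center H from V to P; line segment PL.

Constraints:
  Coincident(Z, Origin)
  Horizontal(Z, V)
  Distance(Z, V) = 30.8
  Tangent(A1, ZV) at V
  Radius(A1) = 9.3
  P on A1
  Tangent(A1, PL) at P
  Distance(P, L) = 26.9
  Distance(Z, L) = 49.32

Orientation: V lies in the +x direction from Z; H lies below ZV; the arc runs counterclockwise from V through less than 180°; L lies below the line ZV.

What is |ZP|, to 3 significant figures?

25.5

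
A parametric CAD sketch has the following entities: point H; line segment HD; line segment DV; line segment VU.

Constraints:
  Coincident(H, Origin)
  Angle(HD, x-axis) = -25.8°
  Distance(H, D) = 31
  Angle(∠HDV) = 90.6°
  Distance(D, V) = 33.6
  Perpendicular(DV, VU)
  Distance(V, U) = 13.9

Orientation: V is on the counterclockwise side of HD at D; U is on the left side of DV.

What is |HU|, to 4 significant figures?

37.99

H is at the origin; HD runs at -25.8° with length 31.0, so D = 31.0·(cos -25.8°, sin -25.8°) = (27.91, -13.49). ∠HDV = 90.6°, so DV runs at -25.8° + (180° − 90.6°) = 63.60° from the x-axis; with |DV| = 33.6, V = D + 33.6·(cos 63.60°, sin 63.60°) = (42.85, 16.60). DV ⟂ VU; with |VU| = 13.9 on the left of DV, U = V + 13.9·(-0.8957, 0.4446) = (30.40, 22.78). Then |HU| = |U − H| = 37.99.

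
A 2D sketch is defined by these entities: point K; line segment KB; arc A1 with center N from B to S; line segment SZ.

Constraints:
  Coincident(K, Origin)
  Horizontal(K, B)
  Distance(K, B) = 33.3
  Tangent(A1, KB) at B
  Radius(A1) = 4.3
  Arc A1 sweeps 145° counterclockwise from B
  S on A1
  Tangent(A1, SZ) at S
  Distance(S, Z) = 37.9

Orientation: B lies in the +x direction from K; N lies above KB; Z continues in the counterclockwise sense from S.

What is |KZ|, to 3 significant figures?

29.9

On A1, B sits at bearing -90° from N; a 145° counterclockwise sweep puts S at bearing 55°, so S = N + 4.3·(cos 55°, sin 55°) = (35.8, 7.82). Tangency of A1 to SZ means the radius NS is perpendicular to SZ, so SZ runs along (−sin 55°, cos 55°); with |SZ| = 37.9, Z = (4.72, 29.6). Then |KZ| = |Z − K| = 29.9.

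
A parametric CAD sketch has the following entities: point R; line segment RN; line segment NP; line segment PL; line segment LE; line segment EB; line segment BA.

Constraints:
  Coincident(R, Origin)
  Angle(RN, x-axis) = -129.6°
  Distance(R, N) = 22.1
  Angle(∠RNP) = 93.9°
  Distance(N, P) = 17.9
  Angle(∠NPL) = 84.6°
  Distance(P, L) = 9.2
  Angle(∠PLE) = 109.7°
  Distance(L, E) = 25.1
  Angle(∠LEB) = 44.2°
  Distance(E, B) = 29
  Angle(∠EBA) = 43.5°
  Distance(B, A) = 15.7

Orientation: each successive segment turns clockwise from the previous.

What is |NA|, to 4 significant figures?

12.64

R is at the origin; RN runs at -129.6° with length 22.1, so N = (-14.09, -17.03). ∠RNP = 93.9° gives NP at 144.3° from the x-axis; with |NP| = 17.9, P = (-28.62, -6.583). ∠NPL = 84.6° gives PL at 48.90° from the x-axis; with |PL| = 9.2, L = (-22.58, 0.3498). ∠PLE = 109.7° gives LE at -21.40° from the x-axis; with |LE| = 25.1, E = (0.7940, -8.809). ∠LEB = 44.2° gives EB at -157.2° from the x-axis; with |EB| = 29.0, B = (-25.94, -20.05). ∠EBA = 43.5° gives BA at 66.30° from the x-axis; with |BA| = 15.7, A = (-19.63, -5.671). Then |NA| = |A − N| = 12.64.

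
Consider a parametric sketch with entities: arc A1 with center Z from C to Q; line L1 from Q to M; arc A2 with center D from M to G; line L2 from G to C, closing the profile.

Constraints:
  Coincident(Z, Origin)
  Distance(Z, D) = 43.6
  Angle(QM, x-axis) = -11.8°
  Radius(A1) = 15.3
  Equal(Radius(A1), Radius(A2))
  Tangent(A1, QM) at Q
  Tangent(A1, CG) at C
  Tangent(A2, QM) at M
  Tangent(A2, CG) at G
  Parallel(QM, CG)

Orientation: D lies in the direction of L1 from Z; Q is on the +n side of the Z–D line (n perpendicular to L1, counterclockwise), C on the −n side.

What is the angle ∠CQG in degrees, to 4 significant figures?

54.94°

The slot axis is L1's direction at -11.8°, so u = (cos -11.8°, sin -11.8°) = (0.9789, -0.2045) and n = (−sin -11.8°, cos -11.8°) = (0.2045, 0.9789). Z is at the origin and D lies 43.6 along u from Z, so D = 43.6·u = (42.68, -8.916). Tangency of A1 to both parallel lines with radius 15.3 puts Q and C at Z ± 15.3·n: Q = (3.129, 14.98), C = (-3.129, -14.98). Equal radii place M and G the same way about D: M = D + 15.3·n = (45.81, 6.061), G = D − 15.3·n = (39.55, -23.89). Then cos ∠CQG = QC·QG / (|QC||QG|), giving 54.94°.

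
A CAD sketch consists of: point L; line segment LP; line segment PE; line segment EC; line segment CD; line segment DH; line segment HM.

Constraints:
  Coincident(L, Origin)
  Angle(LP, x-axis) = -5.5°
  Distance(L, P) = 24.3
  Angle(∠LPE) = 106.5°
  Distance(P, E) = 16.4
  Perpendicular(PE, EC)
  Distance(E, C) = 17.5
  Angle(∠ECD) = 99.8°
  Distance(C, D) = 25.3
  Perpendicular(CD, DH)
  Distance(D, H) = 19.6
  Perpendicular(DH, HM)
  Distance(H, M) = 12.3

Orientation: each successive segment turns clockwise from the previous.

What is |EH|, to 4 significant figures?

28.38

∠ECD = 99.8° gives CD at 110.8° from the x-axis; with |CD| = 25.3, D = (1.155, 1.884). The perpendicularity gives DH at right angles to CD, so DH runs at 20.80°; with |DH| = 19.6, H = (19.48, 8.844). Then |EH| = |H − E| = 28.38.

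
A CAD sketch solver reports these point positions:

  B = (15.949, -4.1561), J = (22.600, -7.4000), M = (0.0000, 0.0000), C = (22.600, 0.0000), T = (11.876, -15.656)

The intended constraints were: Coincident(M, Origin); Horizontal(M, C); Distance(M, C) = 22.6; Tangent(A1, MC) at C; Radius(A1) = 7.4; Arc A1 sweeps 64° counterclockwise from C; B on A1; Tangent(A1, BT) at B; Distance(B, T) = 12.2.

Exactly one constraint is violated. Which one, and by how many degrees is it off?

Tangent(A1, BT) at B — off by 6.50°.

M = (0.00, 0.00) ✓; M.y = 0.00, C.y = 0.00 ✓; |MC| = 22.60 ✓; ∠(JC, CM) = 90.00° ✓; |JC| = 7.400 ✓; bearing(J→B) − bearing(J→C) = 64.00° ✓; |JB| = 7.400 ✓; ∠(JB, BT) = 83.50° ✗; |BT| = 12.20 ✓.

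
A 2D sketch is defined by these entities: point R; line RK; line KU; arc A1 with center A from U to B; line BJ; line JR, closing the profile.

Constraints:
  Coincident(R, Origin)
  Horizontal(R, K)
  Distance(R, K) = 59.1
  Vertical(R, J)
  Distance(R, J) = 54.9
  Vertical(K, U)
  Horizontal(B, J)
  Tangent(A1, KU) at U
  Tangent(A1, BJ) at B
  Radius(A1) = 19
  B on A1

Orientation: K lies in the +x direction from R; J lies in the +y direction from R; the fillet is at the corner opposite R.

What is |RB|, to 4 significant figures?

67.99

The virtual corner opposite R is at (59.10, 54.90). Tangency of A1 to KU means the radius AU is perpendicular to KU and since A1 is tangent to BJ there, AB ⟂ BJ, with radius 19.0, so the center A sits 19.0 in from both sides at A = (40.10, 35.90). That places the tangent points at U = (59.10, 35.90) on KU and B = (40.10, 54.90) on BJ. Then |RB| = |B − R| = 67.99.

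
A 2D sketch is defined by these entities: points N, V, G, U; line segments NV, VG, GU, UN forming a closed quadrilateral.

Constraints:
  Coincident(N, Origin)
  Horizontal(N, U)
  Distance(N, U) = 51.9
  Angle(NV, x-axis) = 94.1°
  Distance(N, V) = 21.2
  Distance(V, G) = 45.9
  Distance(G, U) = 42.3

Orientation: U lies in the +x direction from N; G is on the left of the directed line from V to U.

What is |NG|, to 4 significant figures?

57.04

N is at the origin; NU is horizontal with |NU| = 51.9 and U in +x, so U = (51.9, 0). NV runs at 94.1° with |NV| = 21.2, so V = (-1.516, 21.15). G is determined by |VG| = 45.9 and |GU| = 42.3 together: it lies at the intersection of circle(V, 45.9) and circle(U, 42.3). With |VU| = 57.45, the foot of the radical line on VU is 31.49 from V and the perpendicular offset is √(45.9² − 31.49²) = 33.40. Taking the left-of-VU solution: G = (40.05, 40.61).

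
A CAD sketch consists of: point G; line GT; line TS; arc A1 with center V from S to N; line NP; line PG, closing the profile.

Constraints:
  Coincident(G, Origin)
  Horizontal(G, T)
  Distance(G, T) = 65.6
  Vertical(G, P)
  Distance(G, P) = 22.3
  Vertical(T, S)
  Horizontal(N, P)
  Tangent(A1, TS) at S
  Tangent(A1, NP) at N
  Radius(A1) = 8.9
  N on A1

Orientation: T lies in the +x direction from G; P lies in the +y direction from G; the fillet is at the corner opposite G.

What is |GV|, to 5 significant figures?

58.262

G is at the origin; GT is horizontal with |GT| = 65.6 and T on the +x side, so T = (65.600, 0.0000). G and P share the same x with |GP| = 22.3 and P on the +y side, so P = (0.0000, 22.300). The virtual corner opposite G is at (65.600, 22.300). Since A1 is tangent to TS there, VS ⟂ TS and since A1 is tangent to NP there, VN ⟂ NP, with radius 8.9, so the center V sits 8.9 in from both sides at V = (56.700, 13.400). Then |GV| = |V − G| = 58.262.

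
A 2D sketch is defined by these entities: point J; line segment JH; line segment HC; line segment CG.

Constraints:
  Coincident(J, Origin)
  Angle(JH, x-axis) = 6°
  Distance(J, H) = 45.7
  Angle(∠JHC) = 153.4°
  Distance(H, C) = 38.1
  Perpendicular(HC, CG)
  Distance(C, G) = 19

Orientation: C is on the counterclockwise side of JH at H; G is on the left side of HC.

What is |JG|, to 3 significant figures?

79.0

J is at the origin; JH runs at 6.0° with length 45.7, so H = 45.7·(cos 6.0°, sin 6.0°) = (45.4, 4.78). ∠JHC = 153.4°, so HC runs at 6.0° + (180° − 153.4°) = 32.6° from the x-axis; with |HC| = 38.1, C = H + 38.1·(cos 32.6°, sin 32.6°) = (77.5, 25.3). HC ⟂ CG; with |CG| = 19.0 on the left of HC, G = C + 19.0·(-0.539, 0.842) = (67.3, 41.3). Then |JG| = |G − J| = 79.0.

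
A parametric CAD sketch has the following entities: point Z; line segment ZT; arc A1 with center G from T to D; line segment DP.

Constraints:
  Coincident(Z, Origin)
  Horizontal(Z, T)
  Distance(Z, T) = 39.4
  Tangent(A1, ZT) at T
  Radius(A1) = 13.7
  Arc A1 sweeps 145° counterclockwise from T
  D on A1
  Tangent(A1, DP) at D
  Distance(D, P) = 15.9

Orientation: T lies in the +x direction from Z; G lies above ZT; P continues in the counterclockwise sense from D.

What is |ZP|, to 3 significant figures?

48.3

Z is at the origin; Z and T share the same y with |ZT| = 39.4 and T on the +x side, so T = (39.4, 0.00). The tangent condition forces GT to be normal to ZT, so G = T + (0, 13.7) = (39.4, 13.7). On A1, T sits at bearing -90° from G; a 145° counterclockwise sweep puts D at bearing 55°, so D = G + 13.7·(cos 55°, sin 55°) = (47.3, 24.9). A1 meets DP tangentially, so GD is at right angles to DP, so DP runs along (−sin 55°, cos 55°); with |DP| = 15.9, P = (34.2, 34.0). Then |ZP| = |P − Z| = 48.3.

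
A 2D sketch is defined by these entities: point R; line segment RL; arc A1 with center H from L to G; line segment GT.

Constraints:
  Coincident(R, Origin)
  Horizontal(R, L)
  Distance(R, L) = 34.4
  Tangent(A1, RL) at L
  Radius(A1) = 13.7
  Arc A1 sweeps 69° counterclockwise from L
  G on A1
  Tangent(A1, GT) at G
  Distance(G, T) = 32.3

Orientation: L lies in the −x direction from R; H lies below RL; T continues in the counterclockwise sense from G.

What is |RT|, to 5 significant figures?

70.499

On A1, L sits at bearing 90° from H; a 69° counterclockwise sweep puts G at bearing 159°, so G = H + 13.7·(cos 159°, sin 159°) = (-47.190, -8.7904). Tangency of A1 to GT means the radius HG is perpendicular to GT, so GT runs along (−sin 159°, cos 159°); with |GT| = 32.3, T = (-58.765, -38.945). Then |RT| = |T − R| = 70.499.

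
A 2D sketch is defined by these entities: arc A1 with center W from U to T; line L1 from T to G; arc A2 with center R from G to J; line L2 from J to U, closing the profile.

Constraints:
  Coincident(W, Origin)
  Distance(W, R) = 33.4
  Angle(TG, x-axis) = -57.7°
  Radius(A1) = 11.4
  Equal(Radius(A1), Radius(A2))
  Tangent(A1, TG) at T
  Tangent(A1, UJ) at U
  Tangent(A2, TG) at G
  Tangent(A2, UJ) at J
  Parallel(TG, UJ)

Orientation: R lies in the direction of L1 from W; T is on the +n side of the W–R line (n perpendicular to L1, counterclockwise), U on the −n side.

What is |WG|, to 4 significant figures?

35.29

The slot axis is L1's direction at -57.7°, so u = (cos -57.7°, sin -57.7°) = (0.5344, -0.8453) and n = (−sin -57.7°, cos -57.7°) = (0.8453, 0.5344). W is at the origin and R lies 33.4 along u from W, so R = 33.4·u = (17.85, -28.23). Tangency of A1 to both parallel lines with radius 11.4 puts T and U at W ± 11.4·n: T = (9.636, 6.092), U = (-9.636, -6.092). Equal radii place G and J the same way about R: G = R + 11.4·n = (27.48, -22.14), J = R − 11.4·n = (8.211, -34.32). Then |WG| = |G − W| = 35.29.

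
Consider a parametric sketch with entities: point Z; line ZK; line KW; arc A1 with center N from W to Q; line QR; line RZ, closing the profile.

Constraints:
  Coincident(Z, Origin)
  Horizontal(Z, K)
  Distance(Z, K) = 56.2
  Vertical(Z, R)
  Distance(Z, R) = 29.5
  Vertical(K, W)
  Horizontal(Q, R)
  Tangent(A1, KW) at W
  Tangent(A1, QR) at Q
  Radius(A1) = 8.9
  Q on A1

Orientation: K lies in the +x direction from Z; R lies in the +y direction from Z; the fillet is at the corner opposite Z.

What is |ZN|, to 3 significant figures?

51.6

Z is at the origin; Z and K share the same y with |ZK| = 56.2 and K on the +x side, so K = (56.2, 0.00). ZR is vertical with |ZR| = 29.5 and R on the +y side, so R = (0.00, 29.5). The virtual corner opposite Z is at (56.2, 29.5). The tangent condition forces NW to be normal to KW and the tangent condition forces NQ to be normal to QR, with radius 8.9, so the center N sits 8.9 in from both sides at N = (47.3, 20.6). Then |ZN| = |N − Z| = 51.6.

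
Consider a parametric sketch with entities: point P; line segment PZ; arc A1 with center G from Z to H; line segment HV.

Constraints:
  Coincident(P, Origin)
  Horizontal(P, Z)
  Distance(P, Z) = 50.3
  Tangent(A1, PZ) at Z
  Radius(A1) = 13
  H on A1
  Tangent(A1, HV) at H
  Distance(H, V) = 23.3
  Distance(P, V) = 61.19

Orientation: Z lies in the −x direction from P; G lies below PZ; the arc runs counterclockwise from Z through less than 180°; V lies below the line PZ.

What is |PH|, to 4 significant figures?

64.17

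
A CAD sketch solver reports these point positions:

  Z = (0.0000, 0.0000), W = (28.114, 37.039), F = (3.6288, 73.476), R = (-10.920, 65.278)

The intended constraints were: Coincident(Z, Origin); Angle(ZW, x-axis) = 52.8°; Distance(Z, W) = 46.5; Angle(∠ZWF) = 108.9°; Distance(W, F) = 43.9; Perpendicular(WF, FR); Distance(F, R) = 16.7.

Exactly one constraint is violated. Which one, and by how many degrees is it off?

Perpendicular(WF, FR) — off by 4.50°.

Z = (0.00, 0.00) ✓; ZW at 52.80° ✓; |ZW| = 46.50 ✓; ∠ZWF = 108.9° ✓; |WF| = 43.90 ✓; ∠(WF, FR) = 85.50° ✗; |FR| = 16.70 ✓.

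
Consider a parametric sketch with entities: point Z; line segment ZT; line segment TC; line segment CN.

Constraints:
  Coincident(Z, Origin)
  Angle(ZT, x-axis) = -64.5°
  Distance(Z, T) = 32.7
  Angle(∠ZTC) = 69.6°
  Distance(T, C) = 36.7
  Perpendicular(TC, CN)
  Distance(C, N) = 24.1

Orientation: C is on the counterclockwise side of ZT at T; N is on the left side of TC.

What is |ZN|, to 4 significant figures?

26.14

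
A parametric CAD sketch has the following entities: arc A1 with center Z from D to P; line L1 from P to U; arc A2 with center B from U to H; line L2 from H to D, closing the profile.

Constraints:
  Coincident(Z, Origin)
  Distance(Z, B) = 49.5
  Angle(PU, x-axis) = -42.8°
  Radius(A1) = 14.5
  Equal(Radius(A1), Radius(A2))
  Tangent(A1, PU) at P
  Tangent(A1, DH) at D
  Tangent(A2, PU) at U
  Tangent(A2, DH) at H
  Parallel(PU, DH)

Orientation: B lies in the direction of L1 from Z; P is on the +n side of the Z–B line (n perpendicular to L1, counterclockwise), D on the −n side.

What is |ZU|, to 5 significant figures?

51.580

The slot axis is L1's direction at -42.8°, so u = (cos -42.8°, sin -42.8°) = (0.73373, -0.67944) and n = (−sin -42.8°, cos -42.8°) = (0.67944, 0.73373). Z is at the origin and B lies 49.5 along u from Z, so B = 49.5·u = (36.320, -33.632). Tangency of A1 to both parallel lines with radius 14.5 puts P and D at Z ± 14.5·n: P = (9.8519, 10.639), D = (-9.8519, -10.639). Equal radii place U and H the same way about B: U = B + 14.5·n = (46.172, -22.993), H = B − 14.5·n = (26.468, -44.271). Then |ZU| = |U − Z| = 51.580.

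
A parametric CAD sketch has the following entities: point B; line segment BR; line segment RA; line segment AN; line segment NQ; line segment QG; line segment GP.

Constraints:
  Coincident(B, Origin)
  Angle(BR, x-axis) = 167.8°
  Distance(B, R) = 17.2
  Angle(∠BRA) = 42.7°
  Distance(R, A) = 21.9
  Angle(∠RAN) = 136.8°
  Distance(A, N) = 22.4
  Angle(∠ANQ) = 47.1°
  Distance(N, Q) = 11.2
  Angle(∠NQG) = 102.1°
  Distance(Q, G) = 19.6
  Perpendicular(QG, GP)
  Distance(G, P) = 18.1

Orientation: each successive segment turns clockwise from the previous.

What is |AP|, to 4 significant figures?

18.81

B is at the origin; BR runs at 167.8° with length 17.2, so R = (-16.81, 3.635). ∠BRA = 42.7° gives RA at 30.50° from the x-axis; with |RA| = 21.9, A = (2.058, 14.75). ∠RAN = 136.8° gives AN at -12.70° from the x-axis; with |AN| = 22.4, N = (23.91, 9.825). ∠ANQ = 47.1° gives NQ at -145.6° from the x-axis; with |NQ| = 11.2, Q = (14.67, 3.498). ∠NQG = 102.1° gives QG at 136.5° from the x-axis; with |QG| = 19.6, G = (0.4515, 16.99). QG is perpendicular to GP, so GP runs at 46.50°; with |GP| = 18.1, P = (12.91, 30.12). Then |AP| = |P − A| = 18.81.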